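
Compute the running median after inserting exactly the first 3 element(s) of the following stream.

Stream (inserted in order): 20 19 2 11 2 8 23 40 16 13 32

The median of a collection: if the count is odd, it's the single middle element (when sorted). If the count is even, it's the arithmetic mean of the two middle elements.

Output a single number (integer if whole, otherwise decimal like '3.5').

Step 1: insert 20 -> lo=[20] (size 1, max 20) hi=[] (size 0) -> median=20
Step 2: insert 19 -> lo=[19] (size 1, max 19) hi=[20] (size 1, min 20) -> median=19.5
Step 3: insert 2 -> lo=[2, 19] (size 2, max 19) hi=[20] (size 1, min 20) -> median=19

Answer: 19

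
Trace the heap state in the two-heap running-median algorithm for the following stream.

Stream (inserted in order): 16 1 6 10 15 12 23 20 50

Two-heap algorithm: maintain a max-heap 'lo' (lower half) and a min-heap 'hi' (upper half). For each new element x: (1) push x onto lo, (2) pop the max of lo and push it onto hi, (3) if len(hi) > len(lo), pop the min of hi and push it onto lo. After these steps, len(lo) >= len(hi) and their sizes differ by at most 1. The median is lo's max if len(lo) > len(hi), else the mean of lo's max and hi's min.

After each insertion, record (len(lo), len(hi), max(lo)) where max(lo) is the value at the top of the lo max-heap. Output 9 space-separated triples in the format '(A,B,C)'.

Step 1: insert 16 -> lo=[16] hi=[] -> (len(lo)=1, len(hi)=0, max(lo)=16)
Step 2: insert 1 -> lo=[1] hi=[16] -> (len(lo)=1, len(hi)=1, max(lo)=1)
Step 3: insert 6 -> lo=[1, 6] hi=[16] -> (len(lo)=2, len(hi)=1, max(lo)=6)
Step 4: insert 10 -> lo=[1, 6] hi=[10, 16] -> (len(lo)=2, len(hi)=2, max(lo)=6)
Step 5: insert 15 -> lo=[1, 6, 10] hi=[15, 16] -> (len(lo)=3, len(hi)=2, max(lo)=10)
Step 6: insert 12 -> lo=[1, 6, 10] hi=[12, 15, 16] -> (len(lo)=3, len(hi)=3, max(lo)=10)
Step 7: insert 23 -> lo=[1, 6, 10, 12] hi=[15, 16, 23] -> (len(lo)=4, len(hi)=3, max(lo)=12)
Step 8: insert 20 -> lo=[1, 6, 10, 12] hi=[15, 16, 20, 23] -> (len(lo)=4, len(hi)=4, max(lo)=12)
Step 9: insert 50 -> lo=[1, 6, 10, 12, 15] hi=[16, 20, 23, 50] -> (len(lo)=5, len(hi)=4, max(lo)=15)

Answer: (1,0,16) (1,1,1) (2,1,6) (2,2,6) (3,2,10) (3,3,10) (4,3,12) (4,4,12) (5,4,15)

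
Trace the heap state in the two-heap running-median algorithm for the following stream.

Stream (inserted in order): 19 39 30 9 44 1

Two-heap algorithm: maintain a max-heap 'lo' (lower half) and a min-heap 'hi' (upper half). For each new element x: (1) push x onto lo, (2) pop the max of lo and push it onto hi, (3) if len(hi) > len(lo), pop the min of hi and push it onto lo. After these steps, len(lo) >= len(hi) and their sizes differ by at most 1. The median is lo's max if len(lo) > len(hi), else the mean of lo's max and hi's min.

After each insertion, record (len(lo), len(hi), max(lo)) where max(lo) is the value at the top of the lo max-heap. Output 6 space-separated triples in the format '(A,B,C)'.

Answer: (1,0,19) (1,1,19) (2,1,30) (2,2,19) (3,2,30) (3,3,19)

Derivation:
Step 1: insert 19 -> lo=[19] hi=[] -> (len(lo)=1, len(hi)=0, max(lo)=19)
Step 2: insert 39 -> lo=[19] hi=[39] -> (len(lo)=1, len(hi)=1, max(lo)=19)
Step 3: insert 30 -> lo=[19, 30] hi=[39] -> (len(lo)=2, len(hi)=1, max(lo)=30)
Step 4: insert 9 -> lo=[9, 19] hi=[30, 39] -> (len(lo)=2, len(hi)=2, max(lo)=19)
Step 5: insert 44 -> lo=[9, 19, 30] hi=[39, 44] -> (len(lo)=3, len(hi)=2, max(lo)=30)
Step 6: insert 1 -> lo=[1, 9, 19] hi=[30, 39, 44] -> (len(lo)=3, len(hi)=3, max(lo)=19)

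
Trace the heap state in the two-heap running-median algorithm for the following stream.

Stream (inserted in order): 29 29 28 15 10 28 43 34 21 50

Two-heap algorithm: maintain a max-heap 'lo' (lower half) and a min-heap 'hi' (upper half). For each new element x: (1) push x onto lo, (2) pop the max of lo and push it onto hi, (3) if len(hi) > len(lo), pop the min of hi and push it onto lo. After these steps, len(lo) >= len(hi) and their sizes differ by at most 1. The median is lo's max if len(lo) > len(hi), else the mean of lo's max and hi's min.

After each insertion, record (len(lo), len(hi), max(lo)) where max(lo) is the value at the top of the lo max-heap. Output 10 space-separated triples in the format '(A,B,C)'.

Step 1: insert 29 -> lo=[29] hi=[] -> (len(lo)=1, len(hi)=0, max(lo)=29)
Step 2: insert 29 -> lo=[29] hi=[29] -> (len(lo)=1, len(hi)=1, max(lo)=29)
Step 3: insert 28 -> lo=[28, 29] hi=[29] -> (len(lo)=2, len(hi)=1, max(lo)=29)
Step 4: insert 15 -> lo=[15, 28] hi=[29, 29] -> (len(lo)=2, len(hi)=2, max(lo)=28)
Step 5: insert 10 -> lo=[10, 15, 28] hi=[29, 29] -> (len(lo)=3, len(hi)=2, max(lo)=28)
Step 6: insert 28 -> lo=[10, 15, 28] hi=[28, 29, 29] -> (len(lo)=3, len(hi)=3, max(lo)=28)
Step 7: insert 43 -> lo=[10, 15, 28, 28] hi=[29, 29, 43] -> (len(lo)=4, len(hi)=3, max(lo)=28)
Step 8: insert 34 -> lo=[10, 15, 28, 28] hi=[29, 29, 34, 43] -> (len(lo)=4, len(hi)=4, max(lo)=28)
Step 9: insert 21 -> lo=[10, 15, 21, 28, 28] hi=[29, 29, 34, 43] -> (len(lo)=5, len(hi)=4, max(lo)=28)
Step 10: insert 50 -> lo=[10, 15, 21, 28, 28] hi=[29, 29, 34, 43, 50] -> (len(lo)=5, len(hi)=5, max(lo)=28)

Answer: (1,0,29) (1,1,29) (2,1,29) (2,2,28) (3,2,28) (3,3,28) (4,3,28) (4,4,28) (5,4,28) (5,5,28)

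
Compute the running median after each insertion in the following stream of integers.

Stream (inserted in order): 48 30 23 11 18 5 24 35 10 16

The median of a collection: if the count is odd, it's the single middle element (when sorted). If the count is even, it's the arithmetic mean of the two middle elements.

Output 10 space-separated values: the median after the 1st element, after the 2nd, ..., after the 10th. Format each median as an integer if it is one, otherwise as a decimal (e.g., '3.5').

Step 1: insert 48 -> lo=[48] (size 1, max 48) hi=[] (size 0) -> median=48
Step 2: insert 30 -> lo=[30] (size 1, max 30) hi=[48] (size 1, min 48) -> median=39
Step 3: insert 23 -> lo=[23, 30] (size 2, max 30) hi=[48] (size 1, min 48) -> median=30
Step 4: insert 11 -> lo=[11, 23] (size 2, max 23) hi=[30, 48] (size 2, min 30) -> median=26.5
Step 5: insert 18 -> lo=[11, 18, 23] (size 3, max 23) hi=[30, 48] (size 2, min 30) -> median=23
Step 6: insert 5 -> lo=[5, 11, 18] (size 3, max 18) hi=[23, 30, 48] (size 3, min 23) -> median=20.5
Step 7: insert 24 -> lo=[5, 11, 18, 23] (size 4, max 23) hi=[24, 30, 48] (size 3, min 24) -> median=23
Step 8: insert 35 -> lo=[5, 11, 18, 23] (size 4, max 23) hi=[24, 30, 35, 48] (size 4, min 24) -> median=23.5
Step 9: insert 10 -> lo=[5, 10, 11, 18, 23] (size 5, max 23) hi=[24, 30, 35, 48] (size 4, min 24) -> median=23
Step 10: insert 16 -> lo=[5, 10, 11, 16, 18] (size 5, max 18) hi=[23, 24, 30, 35, 48] (size 5, min 23) -> median=20.5

Answer: 48 39 30 26.5 23 20.5 23 23.5 23 20.5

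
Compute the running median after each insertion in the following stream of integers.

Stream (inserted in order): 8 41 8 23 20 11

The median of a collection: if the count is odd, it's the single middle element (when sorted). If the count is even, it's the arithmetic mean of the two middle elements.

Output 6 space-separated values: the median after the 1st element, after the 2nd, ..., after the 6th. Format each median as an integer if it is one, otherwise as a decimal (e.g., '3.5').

Step 1: insert 8 -> lo=[8] (size 1, max 8) hi=[] (size 0) -> median=8
Step 2: insert 41 -> lo=[8] (size 1, max 8) hi=[41] (size 1, min 41) -> median=24.5
Step 3: insert 8 -> lo=[8, 8] (size 2, max 8) hi=[41] (size 1, min 41) -> median=8
Step 4: insert 23 -> lo=[8, 8] (size 2, max 8) hi=[23, 41] (size 2, min 23) -> median=15.5
Step 5: insert 20 -> lo=[8, 8, 20] (size 3, max 20) hi=[23, 41] (size 2, min 23) -> median=20
Step 6: insert 11 -> lo=[8, 8, 11] (size 3, max 11) hi=[20, 23, 41] (size 3, min 20) -> median=15.5

Answer: 8 24.5 8 15.5 20 15.5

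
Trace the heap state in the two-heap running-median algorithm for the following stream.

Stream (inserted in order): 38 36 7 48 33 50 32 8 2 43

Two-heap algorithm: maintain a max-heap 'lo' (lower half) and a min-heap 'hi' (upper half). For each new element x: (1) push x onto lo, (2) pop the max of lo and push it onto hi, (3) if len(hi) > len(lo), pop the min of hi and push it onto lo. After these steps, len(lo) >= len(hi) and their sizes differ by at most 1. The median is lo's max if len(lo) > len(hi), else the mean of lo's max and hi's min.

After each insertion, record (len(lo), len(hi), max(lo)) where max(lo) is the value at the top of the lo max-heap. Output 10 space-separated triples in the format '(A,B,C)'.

Answer: (1,0,38) (1,1,36) (2,1,36) (2,2,36) (3,2,36) (3,3,36) (4,3,36) (4,4,33) (5,4,33) (5,5,33)

Derivation:
Step 1: insert 38 -> lo=[38] hi=[] -> (len(lo)=1, len(hi)=0, max(lo)=38)
Step 2: insert 36 -> lo=[36] hi=[38] -> (len(lo)=1, len(hi)=1, max(lo)=36)
Step 3: insert 7 -> lo=[7, 36] hi=[38] -> (len(lo)=2, len(hi)=1, max(lo)=36)
Step 4: insert 48 -> lo=[7, 36] hi=[38, 48] -> (len(lo)=2, len(hi)=2, max(lo)=36)
Step 5: insert 33 -> lo=[7, 33, 36] hi=[38, 48] -> (len(lo)=3, len(hi)=2, max(lo)=36)
Step 6: insert 50 -> lo=[7, 33, 36] hi=[38, 48, 50] -> (len(lo)=3, len(hi)=3, max(lo)=36)
Step 7: insert 32 -> lo=[7, 32, 33, 36] hi=[38, 48, 50] -> (len(lo)=4, len(hi)=3, max(lo)=36)
Step 8: insert 8 -> lo=[7, 8, 32, 33] hi=[36, 38, 48, 50] -> (len(lo)=4, len(hi)=4, max(lo)=33)
Step 9: insert 2 -> lo=[2, 7, 8, 32, 33] hi=[36, 38, 48, 50] -> (len(lo)=5, len(hi)=4, max(lo)=33)
Step 10: insert 43 -> lo=[2, 7, 8, 32, 33] hi=[36, 38, 43, 48, 50] -> (len(lo)=5, len(hi)=5, max(lo)=33)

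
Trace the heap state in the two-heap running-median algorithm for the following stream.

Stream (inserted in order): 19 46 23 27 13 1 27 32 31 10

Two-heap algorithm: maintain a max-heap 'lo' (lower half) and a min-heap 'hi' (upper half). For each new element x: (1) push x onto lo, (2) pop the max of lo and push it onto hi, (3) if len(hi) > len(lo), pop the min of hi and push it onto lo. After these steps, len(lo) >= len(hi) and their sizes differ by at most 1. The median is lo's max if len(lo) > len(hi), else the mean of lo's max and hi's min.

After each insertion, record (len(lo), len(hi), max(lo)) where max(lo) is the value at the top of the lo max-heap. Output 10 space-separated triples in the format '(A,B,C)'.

Step 1: insert 19 -> lo=[19] hi=[] -> (len(lo)=1, len(hi)=0, max(lo)=19)
Step 2: insert 46 -> lo=[19] hi=[46] -> (len(lo)=1, len(hi)=1, max(lo)=19)
Step 3: insert 23 -> lo=[19, 23] hi=[46] -> (len(lo)=2, len(hi)=1, max(lo)=23)
Step 4: insert 27 -> lo=[19, 23] hi=[27, 46] -> (len(lo)=2, len(hi)=2, max(lo)=23)
Step 5: insert 13 -> lo=[13, 19, 23] hi=[27, 46] -> (len(lo)=3, len(hi)=2, max(lo)=23)
Step 6: insert 1 -> lo=[1, 13, 19] hi=[23, 27, 46] -> (len(lo)=3, len(hi)=3, max(lo)=19)
Step 7: insert 27 -> lo=[1, 13, 19, 23] hi=[27, 27, 46] -> (len(lo)=4, len(hi)=3, max(lo)=23)
Step 8: insert 32 -> lo=[1, 13, 19, 23] hi=[27, 27, 32, 46] -> (len(lo)=4, len(hi)=4, max(lo)=23)
Step 9: insert 31 -> lo=[1, 13, 19, 23, 27] hi=[27, 31, 32, 46] -> (len(lo)=5, len(hi)=4, max(lo)=27)
Step 10: insert 10 -> lo=[1, 10, 13, 19, 23] hi=[27, 27, 31, 32, 46] -> (len(lo)=5, len(hi)=5, max(lo)=23)

Answer: (1,0,19) (1,1,19) (2,1,23) (2,2,23) (3,2,23) (3,3,19) (4,3,23) (4,4,23) (5,4,27) (5,5,23)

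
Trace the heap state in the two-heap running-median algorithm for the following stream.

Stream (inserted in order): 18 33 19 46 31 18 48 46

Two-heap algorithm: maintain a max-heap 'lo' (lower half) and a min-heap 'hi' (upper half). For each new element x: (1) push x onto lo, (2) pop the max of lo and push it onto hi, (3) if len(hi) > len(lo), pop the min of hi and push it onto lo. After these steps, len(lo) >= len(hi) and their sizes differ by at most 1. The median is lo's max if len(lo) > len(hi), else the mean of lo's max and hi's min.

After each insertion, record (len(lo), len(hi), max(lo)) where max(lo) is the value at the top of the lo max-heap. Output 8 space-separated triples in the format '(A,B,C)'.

Answer: (1,0,18) (1,1,18) (2,1,19) (2,2,19) (3,2,31) (3,3,19) (4,3,31) (4,4,31)

Derivation:
Step 1: insert 18 -> lo=[18] hi=[] -> (len(lo)=1, len(hi)=0, max(lo)=18)
Step 2: insert 33 -> lo=[18] hi=[33] -> (len(lo)=1, len(hi)=1, max(lo)=18)
Step 3: insert 19 -> lo=[18, 19] hi=[33] -> (len(lo)=2, len(hi)=1, max(lo)=19)
Step 4: insert 46 -> lo=[18, 19] hi=[33, 46] -> (len(lo)=2, len(hi)=2, max(lo)=19)
Step 5: insert 31 -> lo=[18, 19, 31] hi=[33, 46] -> (len(lo)=3, len(hi)=2, max(lo)=31)
Step 6: insert 18 -> lo=[18, 18, 19] hi=[31, 33, 46] -> (len(lo)=3, len(hi)=3, max(lo)=19)
Step 7: insert 48 -> lo=[18, 18, 19, 31] hi=[33, 46, 48] -> (len(lo)=4, len(hi)=3, max(lo)=31)
Step 8: insert 46 -> lo=[18, 18, 19, 31] hi=[33, 46, 46, 48] -> (len(lo)=4, len(hi)=4, max(lo)=31)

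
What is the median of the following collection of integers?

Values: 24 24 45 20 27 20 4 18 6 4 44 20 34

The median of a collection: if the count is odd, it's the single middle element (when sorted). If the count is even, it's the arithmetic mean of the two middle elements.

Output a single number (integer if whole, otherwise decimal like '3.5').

Answer: 20

Derivation:
Step 1: insert 24 -> lo=[24] (size 1, max 24) hi=[] (size 0) -> median=24
Step 2: insert 24 -> lo=[24] (size 1, max 24) hi=[24] (size 1, min 24) -> median=24
Step 3: insert 45 -> lo=[24, 24] (size 2, max 24) hi=[45] (size 1, min 45) -> median=24
Step 4: insert 20 -> lo=[20, 24] (size 2, max 24) hi=[24, 45] (size 2, min 24) -> median=24
Step 5: insert 27 -> lo=[20, 24, 24] (size 3, max 24) hi=[27, 45] (size 2, min 27) -> median=24
Step 6: insert 20 -> lo=[20, 20, 24] (size 3, max 24) hi=[24, 27, 45] (size 3, min 24) -> median=24
Step 7: insert 4 -> lo=[4, 20, 20, 24] (size 4, max 24) hi=[24, 27, 45] (size 3, min 24) -> median=24
Step 8: insert 18 -> lo=[4, 18, 20, 20] (size 4, max 20) hi=[24, 24, 27, 45] (size 4, min 24) -> median=22
Step 9: insert 6 -> lo=[4, 6, 18, 20, 20] (size 5, max 20) hi=[24, 24, 27, 45] (size 4, min 24) -> median=20
Step 10: insert 4 -> lo=[4, 4, 6, 18, 20] (size 5, max 20) hi=[20, 24, 24, 27, 45] (size 5, min 20) -> median=20
Step 11: insert 44 -> lo=[4, 4, 6, 18, 20, 20] (size 6, max 20) hi=[24, 24, 27, 44, 45] (size 5, min 24) -> median=20
Step 12: insert 20 -> lo=[4, 4, 6, 18, 20, 20] (size 6, max 20) hi=[20, 24, 24, 27, 44, 45] (size 6, min 20) -> median=20
Step 13: insert 34 -> lo=[4, 4, 6, 18, 20, 20, 20] (size 7, max 20) hi=[24, 24, 27, 34, 44, 45] (size 6, min 24) -> median=20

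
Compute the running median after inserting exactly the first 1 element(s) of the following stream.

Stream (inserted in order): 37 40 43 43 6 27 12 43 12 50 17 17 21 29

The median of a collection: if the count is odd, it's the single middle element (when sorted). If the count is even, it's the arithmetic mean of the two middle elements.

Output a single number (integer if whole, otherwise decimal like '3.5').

Step 1: insert 37 -> lo=[37] (size 1, max 37) hi=[] (size 0) -> median=37

Answer: 37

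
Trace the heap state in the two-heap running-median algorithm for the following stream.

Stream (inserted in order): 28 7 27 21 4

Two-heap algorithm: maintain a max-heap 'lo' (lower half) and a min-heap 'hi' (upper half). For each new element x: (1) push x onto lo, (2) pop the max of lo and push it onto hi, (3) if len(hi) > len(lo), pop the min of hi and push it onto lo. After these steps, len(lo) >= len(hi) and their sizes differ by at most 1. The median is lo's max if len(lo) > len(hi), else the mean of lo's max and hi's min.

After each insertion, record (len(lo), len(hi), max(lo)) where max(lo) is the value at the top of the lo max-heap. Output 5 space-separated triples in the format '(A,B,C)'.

Answer: (1,0,28) (1,1,7) (2,1,27) (2,2,21) (3,2,21)

Derivation:
Step 1: insert 28 -> lo=[28] hi=[] -> (len(lo)=1, len(hi)=0, max(lo)=28)
Step 2: insert 7 -> lo=[7] hi=[28] -> (len(lo)=1, len(hi)=1, max(lo)=7)
Step 3: insert 27 -> lo=[7, 27] hi=[28] -> (len(lo)=2, len(hi)=1, max(lo)=27)
Step 4: insert 21 -> lo=[7, 21] hi=[27, 28] -> (len(lo)=2, len(hi)=2, max(lo)=21)
Step 5: insert 4 -> lo=[4, 7, 21] hi=[27, 28] -> (len(lo)=3, len(hi)=2, max(lo)=21)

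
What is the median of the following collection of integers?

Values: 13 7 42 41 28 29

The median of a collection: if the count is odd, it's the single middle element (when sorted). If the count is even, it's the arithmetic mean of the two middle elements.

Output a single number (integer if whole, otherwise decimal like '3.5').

Answer: 28.5

Derivation:
Step 1: insert 13 -> lo=[13] (size 1, max 13) hi=[] (size 0) -> median=13
Step 2: insert 7 -> lo=[7] (size 1, max 7) hi=[13] (size 1, min 13) -> median=10
Step 3: insert 42 -> lo=[7, 13] (size 2, max 13) hi=[42] (size 1, min 42) -> median=13
Step 4: insert 41 -> lo=[7, 13] (size 2, max 13) hi=[41, 42] (size 2, min 41) -> median=27
Step 5: insert 28 -> lo=[7, 13, 28] (size 3, max 28) hi=[41, 42] (size 2, min 41) -> median=28
Step 6: insert 29 -> lo=[7, 13, 28] (size 3, max 28) hi=[29, 41, 42] (size 3, min 29) -> median=28.5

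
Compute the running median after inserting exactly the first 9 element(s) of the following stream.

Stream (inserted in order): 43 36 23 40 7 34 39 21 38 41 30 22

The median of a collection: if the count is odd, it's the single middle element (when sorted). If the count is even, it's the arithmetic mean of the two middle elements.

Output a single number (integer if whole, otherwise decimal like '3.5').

Answer: 36

Derivation:
Step 1: insert 43 -> lo=[43] (size 1, max 43) hi=[] (size 0) -> median=43
Step 2: insert 36 -> lo=[36] (size 1, max 36) hi=[43] (size 1, min 43) -> median=39.5
Step 3: insert 23 -> lo=[23, 36] (size 2, max 36) hi=[43] (size 1, min 43) -> median=36
Step 4: insert 40 -> lo=[23, 36] (size 2, max 36) hi=[40, 43] (size 2, min 40) -> median=38
Step 5: insert 7 -> lo=[7, 23, 36] (size 3, max 36) hi=[40, 43] (size 2, min 40) -> median=36
Step 6: insert 34 -> lo=[7, 23, 34] (size 3, max 34) hi=[36, 40, 43] (size 3, min 36) -> median=35
Step 7: insert 39 -> lo=[7, 23, 34, 36] (size 4, max 36) hi=[39, 40, 43] (size 3, min 39) -> median=36
Step 8: insert 21 -> lo=[7, 21, 23, 34] (size 4, max 34) hi=[36, 39, 40, 43] (size 4, min 36) -> median=35
Step 9: insert 38 -> lo=[7, 21, 23, 34, 36] (size 5, max 36) hi=[38, 39, 40, 43] (size 4, min 38) -> median=36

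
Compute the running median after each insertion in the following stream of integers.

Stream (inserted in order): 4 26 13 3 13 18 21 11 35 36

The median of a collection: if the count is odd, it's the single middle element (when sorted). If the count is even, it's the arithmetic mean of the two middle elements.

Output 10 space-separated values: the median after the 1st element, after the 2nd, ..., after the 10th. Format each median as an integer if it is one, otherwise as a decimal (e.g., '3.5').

Answer: 4 15 13 8.5 13 13 13 13 13 15.5

Derivation:
Step 1: insert 4 -> lo=[4] (size 1, max 4) hi=[] (size 0) -> median=4
Step 2: insert 26 -> lo=[4] (size 1, max 4) hi=[26] (size 1, min 26) -> median=15
Step 3: insert 13 -> lo=[4, 13] (size 2, max 13) hi=[26] (size 1, min 26) -> median=13
Step 4: insert 3 -> lo=[3, 4] (size 2, max 4) hi=[13, 26] (size 2, min 13) -> median=8.5
Step 5: insert 13 -> lo=[3, 4, 13] (size 3, max 13) hi=[13, 26] (size 2, min 13) -> median=13
Step 6: insert 18 -> lo=[3, 4, 13] (size 3, max 13) hi=[13, 18, 26] (size 3, min 13) -> median=13
Step 7: insert 21 -> lo=[3, 4, 13, 13] (size 4, max 13) hi=[18, 21, 26] (size 3, min 18) -> median=13
Step 8: insert 11 -> lo=[3, 4, 11, 13] (size 4, max 13) hi=[13, 18, 21, 26] (size 4, min 13) -> median=13
Step 9: insert 35 -> lo=[3, 4, 11, 13, 13] (size 5, max 13) hi=[18, 21, 26, 35] (size 4, min 18) -> median=13
Step 10: insert 36 -> lo=[3, 4, 11, 13, 13] (size 5, max 13) hi=[18, 21, 26, 35, 36] (size 5, min 18) -> median=15.5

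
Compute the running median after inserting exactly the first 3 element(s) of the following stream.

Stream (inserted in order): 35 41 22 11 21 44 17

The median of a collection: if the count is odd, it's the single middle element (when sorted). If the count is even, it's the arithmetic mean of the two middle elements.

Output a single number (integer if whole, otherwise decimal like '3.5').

Step 1: insert 35 -> lo=[35] (size 1, max 35) hi=[] (size 0) -> median=35
Step 2: insert 41 -> lo=[35] (size 1, max 35) hi=[41] (size 1, min 41) -> median=38
Step 3: insert 22 -> lo=[22, 35] (size 2, max 35) hi=[41] (size 1, min 41) -> median=35

Answer: 35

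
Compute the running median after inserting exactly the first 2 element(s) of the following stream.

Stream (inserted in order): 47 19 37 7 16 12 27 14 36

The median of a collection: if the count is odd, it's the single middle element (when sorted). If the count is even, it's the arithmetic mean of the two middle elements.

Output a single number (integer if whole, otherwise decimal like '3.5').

Step 1: insert 47 -> lo=[47] (size 1, max 47) hi=[] (size 0) -> median=47
Step 2: insert 19 -> lo=[19] (size 1, max 19) hi=[47] (size 1, min 47) -> median=33

Answer: 33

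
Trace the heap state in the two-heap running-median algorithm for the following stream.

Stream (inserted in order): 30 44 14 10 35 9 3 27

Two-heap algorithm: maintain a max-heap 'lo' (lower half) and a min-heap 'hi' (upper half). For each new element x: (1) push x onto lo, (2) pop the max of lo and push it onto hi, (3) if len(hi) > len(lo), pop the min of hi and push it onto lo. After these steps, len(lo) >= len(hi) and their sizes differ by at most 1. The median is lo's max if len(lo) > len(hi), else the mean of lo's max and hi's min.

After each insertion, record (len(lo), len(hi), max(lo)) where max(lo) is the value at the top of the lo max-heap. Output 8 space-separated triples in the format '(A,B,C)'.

Step 1: insert 30 -> lo=[30] hi=[] -> (len(lo)=1, len(hi)=0, max(lo)=30)
Step 2: insert 44 -> lo=[30] hi=[44] -> (len(lo)=1, len(hi)=1, max(lo)=30)
Step 3: insert 14 -> lo=[14, 30] hi=[44] -> (len(lo)=2, len(hi)=1, max(lo)=30)
Step 4: insert 10 -> lo=[10, 14] hi=[30, 44] -> (len(lo)=2, len(hi)=2, max(lo)=14)
Step 5: insert 35 -> lo=[10, 14, 30] hi=[35, 44] -> (len(lo)=3, len(hi)=2, max(lo)=30)
Step 6: insert 9 -> lo=[9, 10, 14] hi=[30, 35, 44] -> (len(lo)=3, len(hi)=3, max(lo)=14)
Step 7: insert 3 -> lo=[3, 9, 10, 14] hi=[30, 35, 44] -> (len(lo)=4, len(hi)=3, max(lo)=14)
Step 8: insert 27 -> lo=[3, 9, 10, 14] hi=[27, 30, 35, 44] -> (len(lo)=4, len(hi)=4, max(lo)=14)

Answer: (1,0,30) (1,1,30) (2,1,30) (2,2,14) (3,2,30) (3,3,14) (4,3,14) (4,4,14)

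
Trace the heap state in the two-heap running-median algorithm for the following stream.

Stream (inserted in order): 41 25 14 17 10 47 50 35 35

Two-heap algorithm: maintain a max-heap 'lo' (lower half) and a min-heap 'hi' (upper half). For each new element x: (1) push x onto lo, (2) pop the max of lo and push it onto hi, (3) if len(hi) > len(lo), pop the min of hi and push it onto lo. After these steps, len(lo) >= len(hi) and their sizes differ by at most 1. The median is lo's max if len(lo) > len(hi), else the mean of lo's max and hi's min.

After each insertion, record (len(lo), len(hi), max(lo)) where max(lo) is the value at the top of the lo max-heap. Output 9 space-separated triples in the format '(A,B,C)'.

Step 1: insert 41 -> lo=[41] hi=[] -> (len(lo)=1, len(hi)=0, max(lo)=41)
Step 2: insert 25 -> lo=[25] hi=[41] -> (len(lo)=1, len(hi)=1, max(lo)=25)
Step 3: insert 14 -> lo=[14, 25] hi=[41] -> (len(lo)=2, len(hi)=1, max(lo)=25)
Step 4: insert 17 -> lo=[14, 17] hi=[25, 41] -> (len(lo)=2, len(hi)=2, max(lo)=17)
Step 5: insert 10 -> lo=[10, 14, 17] hi=[25, 41] -> (len(lo)=3, len(hi)=2, max(lo)=17)
Step 6: insert 47 -> lo=[10, 14, 17] hi=[25, 41, 47] -> (len(lo)=3, len(hi)=3, max(lo)=17)
Step 7: insert 50 -> lo=[10, 14, 17, 25] hi=[41, 47, 50] -> (len(lo)=4, len(hi)=3, max(lo)=25)
Step 8: insert 35 -> lo=[10, 14, 17, 25] hi=[35, 41, 47, 50] -> (len(lo)=4, len(hi)=4, max(lo)=25)
Step 9: insert 35 -> lo=[10, 14, 17, 25, 35] hi=[35, 41, 47, 50] -> (len(lo)=5, len(hi)=4, max(lo)=35)

Answer: (1,0,41) (1,1,25) (2,1,25) (2,2,17) (3,2,17) (3,3,17) (4,3,25) (4,4,25) (5,4,35)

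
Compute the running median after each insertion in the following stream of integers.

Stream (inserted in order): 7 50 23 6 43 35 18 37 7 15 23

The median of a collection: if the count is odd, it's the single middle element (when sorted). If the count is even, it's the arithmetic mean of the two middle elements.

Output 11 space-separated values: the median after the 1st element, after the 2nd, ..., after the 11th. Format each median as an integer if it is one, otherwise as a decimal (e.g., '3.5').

Step 1: insert 7 -> lo=[7] (size 1, max 7) hi=[] (size 0) -> median=7
Step 2: insert 50 -> lo=[7] (size 1, max 7) hi=[50] (size 1, min 50) -> median=28.5
Step 3: insert 23 -> lo=[7, 23] (size 2, max 23) hi=[50] (size 1, min 50) -> median=23
Step 4: insert 6 -> lo=[6, 7] (size 2, max 7) hi=[23, 50] (size 2, min 23) -> median=15
Step 5: insert 43 -> lo=[6, 7, 23] (size 3, max 23) hi=[43, 50] (size 2, min 43) -> median=23
Step 6: insert 35 -> lo=[6, 7, 23] (size 3, max 23) hi=[35, 43, 50] (size 3, min 35) -> median=29
Step 7: insert 18 -> lo=[6, 7, 18, 23] (size 4, max 23) hi=[35, 43, 50] (size 3, min 35) -> median=23
Step 8: insert 37 -> lo=[6, 7, 18, 23] (size 4, max 23) hi=[35, 37, 43, 50] (size 4, min 35) -> median=29
Step 9: insert 7 -> lo=[6, 7, 7, 18, 23] (size 5, max 23) hi=[35, 37, 43, 50] (size 4, min 35) -> median=23
Step 10: insert 15 -> lo=[6, 7, 7, 15, 18] (size 5, max 18) hi=[23, 35, 37, 43, 50] (size 5, min 23) -> median=20.5
Step 11: insert 23 -> lo=[6, 7, 7, 15, 18, 23] (size 6, max 23) hi=[23, 35, 37, 43, 50] (size 5, min 23) -> median=23

Answer: 7 28.5 23 15 23 29 23 29 23 20.5 23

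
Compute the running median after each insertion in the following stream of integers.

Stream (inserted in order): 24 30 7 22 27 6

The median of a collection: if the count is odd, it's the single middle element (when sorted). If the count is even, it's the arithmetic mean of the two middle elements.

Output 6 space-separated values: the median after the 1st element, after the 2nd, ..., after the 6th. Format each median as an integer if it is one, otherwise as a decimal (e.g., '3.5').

Step 1: insert 24 -> lo=[24] (size 1, max 24) hi=[] (size 0) -> median=24
Step 2: insert 30 -> lo=[24] (size 1, max 24) hi=[30] (size 1, min 30) -> median=27
Step 3: insert 7 -> lo=[7, 24] (size 2, max 24) hi=[30] (size 1, min 30) -> median=24
Step 4: insert 22 -> lo=[7, 22] (size 2, max 22) hi=[24, 30] (size 2, min 24) -> median=23
Step 5: insert 27 -> lo=[7, 22, 24] (size 3, max 24) hi=[27, 30] (size 2, min 27) -> median=24
Step 6: insert 6 -> lo=[6, 7, 22] (size 3, max 22) hi=[24, 27, 30] (size 3, min 24) -> median=23

Answer: 24 27 24 23 24 23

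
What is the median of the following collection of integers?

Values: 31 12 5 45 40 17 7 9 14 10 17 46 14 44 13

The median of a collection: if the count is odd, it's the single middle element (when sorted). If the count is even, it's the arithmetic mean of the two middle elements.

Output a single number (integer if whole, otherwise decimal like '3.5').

Step 1: insert 31 -> lo=[31] (size 1, max 31) hi=[] (size 0) -> median=31
Step 2: insert 12 -> lo=[12] (size 1, max 12) hi=[31] (size 1, min 31) -> median=21.5
Step 3: insert 5 -> lo=[5, 12] (size 2, max 12) hi=[31] (size 1, min 31) -> median=12
Step 4: insert 45 -> lo=[5, 12] (size 2, max 12) hi=[31, 45] (size 2, min 31) -> median=21.5
Step 5: insert 40 -> lo=[5, 12, 31] (size 3, max 31) hi=[40, 45] (size 2, min 40) -> median=31
Step 6: insert 17 -> lo=[5, 12, 17] (size 3, max 17) hi=[31, 40, 45] (size 3, min 31) -> median=24
Step 7: insert 7 -> lo=[5, 7, 12, 17] (size 4, max 17) hi=[31, 40, 45] (size 3, min 31) -> median=17
Step 8: insert 9 -> lo=[5, 7, 9, 12] (size 4, max 12) hi=[17, 31, 40, 45] (size 4, min 17) -> median=14.5
Step 9: insert 14 -> lo=[5, 7, 9, 12, 14] (size 5, max 14) hi=[17, 31, 40, 45] (size 4, min 17) -> median=14
Step 10: insert 10 -> lo=[5, 7, 9, 10, 12] (size 5, max 12) hi=[14, 17, 31, 40, 45] (size 5, min 14) -> median=13
Step 11: insert 17 -> lo=[5, 7, 9, 10, 12, 14] (size 6, max 14) hi=[17, 17, 31, 40, 45] (size 5, min 17) -> median=14
Step 12: insert 46 -> lo=[5, 7, 9, 10, 12, 14] (size 6, max 14) hi=[17, 17, 31, 40, 45, 46] (size 6, min 17) -> median=15.5
Step 13: insert 14 -> lo=[5, 7, 9, 10, 12, 14, 14] (size 7, max 14) hi=[17, 17, 31, 40, 45, 46] (size 6, min 17) -> median=14
Step 14: insert 44 -> lo=[5, 7, 9, 10, 12, 14, 14] (size 7, max 14) hi=[17, 17, 31, 40, 44, 45, 46] (size 7, min 17) -> median=15.5
Step 15: insert 13 -> lo=[5, 7, 9, 10, 12, 13, 14, 14] (size 8, max 14) hi=[17, 17, 31, 40, 44, 45, 46] (size 7, min 17) -> median=14

Answer: 14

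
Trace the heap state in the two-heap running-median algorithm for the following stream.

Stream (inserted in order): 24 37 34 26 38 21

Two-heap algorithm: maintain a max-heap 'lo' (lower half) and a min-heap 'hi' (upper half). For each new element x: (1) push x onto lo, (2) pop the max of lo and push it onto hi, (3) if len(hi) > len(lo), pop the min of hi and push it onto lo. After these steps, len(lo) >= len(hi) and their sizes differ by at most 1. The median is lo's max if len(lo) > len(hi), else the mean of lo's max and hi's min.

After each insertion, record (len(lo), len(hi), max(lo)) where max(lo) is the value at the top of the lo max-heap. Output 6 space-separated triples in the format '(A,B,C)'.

Step 1: insert 24 -> lo=[24] hi=[] -> (len(lo)=1, len(hi)=0, max(lo)=24)
Step 2: insert 37 -> lo=[24] hi=[37] -> (len(lo)=1, len(hi)=1, max(lo)=24)
Step 3: insert 34 -> lo=[24, 34] hi=[37] -> (len(lo)=2, len(hi)=1, max(lo)=34)
Step 4: insert 26 -> lo=[24, 26] hi=[34, 37] -> (len(lo)=2, len(hi)=2, max(lo)=26)
Step 5: insert 38 -> lo=[24, 26, 34] hi=[37, 38] -> (len(lo)=3, len(hi)=2, max(lo)=34)
Step 6: insert 21 -> lo=[21, 24, 26] hi=[34, 37, 38] -> (len(lo)=3, len(hi)=3, max(lo)=26)

Answer: (1,0,24) (1,1,24) (2,1,34) (2,2,26) (3,2,34) (3,3,26)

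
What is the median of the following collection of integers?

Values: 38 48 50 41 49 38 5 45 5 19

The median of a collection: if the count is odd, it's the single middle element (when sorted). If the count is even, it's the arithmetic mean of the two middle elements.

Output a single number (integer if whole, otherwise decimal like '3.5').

Step 1: insert 38 -> lo=[38] (size 1, max 38) hi=[] (size 0) -> median=38
Step 2: insert 48 -> lo=[38] (size 1, max 38) hi=[48] (size 1, min 48) -> median=43
Step 3: insert 50 -> lo=[38, 48] (size 2, max 48) hi=[50] (size 1, min 50) -> median=48
Step 4: insert 41 -> lo=[38, 41] (size 2, max 41) hi=[48, 50] (size 2, min 48) -> median=44.5
Step 5: insert 49 -> lo=[38, 41, 48] (size 3, max 48) hi=[49, 50] (size 2, min 49) -> median=48
Step 6: insert 38 -> lo=[38, 38, 41] (size 3, max 41) hi=[48, 49, 50] (size 3, min 48) -> median=44.5
Step 7: insert 5 -> lo=[5, 38, 38, 41] (size 4, max 41) hi=[48, 49, 50] (size 3, min 48) -> median=41
Step 8: insert 45 -> lo=[5, 38, 38, 41] (size 4, max 41) hi=[45, 48, 49, 50] (size 4, min 45) -> median=43
Step 9: insert 5 -> lo=[5, 5, 38, 38, 41] (size 5, max 41) hi=[45, 48, 49, 50] (size 4, min 45) -> median=41
Step 10: insert 19 -> lo=[5, 5, 19, 38, 38] (size 5, max 38) hi=[41, 45, 48, 49, 50] (size 5, min 41) -> median=39.5

Answer: 39.5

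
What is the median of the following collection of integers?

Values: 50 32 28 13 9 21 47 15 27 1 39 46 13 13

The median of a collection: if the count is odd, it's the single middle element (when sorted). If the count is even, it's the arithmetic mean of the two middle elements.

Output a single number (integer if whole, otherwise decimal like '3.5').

Answer: 24

Derivation:
Step 1: insert 50 -> lo=[50] (size 1, max 50) hi=[] (size 0) -> median=50
Step 2: insert 32 -> lo=[32] (size 1, max 32) hi=[50] (size 1, min 50) -> median=41
Step 3: insert 28 -> lo=[28, 32] (size 2, max 32) hi=[50] (size 1, min 50) -> median=32
Step 4: insert 13 -> lo=[13, 28] (size 2, max 28) hi=[32, 50] (size 2, min 32) -> median=30
Step 5: insert 9 -> lo=[9, 13, 28] (size 3, max 28) hi=[32, 50] (size 2, min 32) -> median=28
Step 6: insert 21 -> lo=[9, 13, 21] (size 3, max 21) hi=[28, 32, 50] (size 3, min 28) -> median=24.5
Step 7: insert 47 -> lo=[9, 13, 21, 28] (size 4, max 28) hi=[32, 47, 50] (size 3, min 32) -> median=28
Step 8: insert 15 -> lo=[9, 13, 15, 21] (size 4, max 21) hi=[28, 32, 47, 50] (size 4, min 28) -> median=24.5
Step 9: insert 27 -> lo=[9, 13, 15, 21, 27] (size 5, max 27) hi=[28, 32, 47, 50] (size 4, min 28) -> median=27
Step 10: insert 1 -> lo=[1, 9, 13, 15, 21] (size 5, max 21) hi=[27, 28, 32, 47, 50] (size 5, min 27) -> median=24
Step 11: insert 39 -> lo=[1, 9, 13, 15, 21, 27] (size 6, max 27) hi=[28, 32, 39, 47, 50] (size 5, min 28) -> median=27
Step 12: insert 46 -> lo=[1, 9, 13, 15, 21, 27] (size 6, max 27) hi=[28, 32, 39, 46, 47, 50] (size 6, min 28) -> median=27.5
Step 13: insert 13 -> lo=[1, 9, 13, 13, 15, 21, 27] (size 7, max 27) hi=[28, 32, 39, 46, 47, 50] (size 6, min 28) -> median=27
Step 14: insert 13 -> lo=[1, 9, 13, 13, 13, 15, 21] (size 7, max 21) hi=[27, 28, 32, 39, 46, 47, 50] (size 7, min 27) -> median=24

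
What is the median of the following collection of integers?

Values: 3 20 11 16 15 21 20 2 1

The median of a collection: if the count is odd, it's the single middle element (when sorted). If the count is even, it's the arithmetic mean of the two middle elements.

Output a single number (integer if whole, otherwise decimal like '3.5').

Answer: 15

Derivation:
Step 1: insert 3 -> lo=[3] (size 1, max 3) hi=[] (size 0) -> median=3
Step 2: insert 20 -> lo=[3] (size 1, max 3) hi=[20] (size 1, min 20) -> median=11.5
Step 3: insert 11 -> lo=[3, 11] (size 2, max 11) hi=[20] (size 1, min 20) -> median=11
Step 4: insert 16 -> lo=[3, 11] (size 2, max 11) hi=[16, 20] (size 2, min 16) -> median=13.5
Step 5: insert 15 -> lo=[3, 11, 15] (size 3, max 15) hi=[16, 20] (size 2, min 16) -> median=15
Step 6: insert 21 -> lo=[3, 11, 15] (size 3, max 15) hi=[16, 20, 21] (size 3, min 16) -> median=15.5
Step 7: insert 20 -> lo=[3, 11, 15, 16] (size 4, max 16) hi=[20, 20, 21] (size 3, min 20) -> median=16
Step 8: insert 2 -> lo=[2, 3, 11, 15] (size 4, max 15) hi=[16, 20, 20, 21] (size 4, min 16) -> median=15.5
Step 9: insert 1 -> lo=[1, 2, 3, 11, 15] (size 5, max 15) hi=[16, 20, 20, 21] (size 4, min 16) -> median=15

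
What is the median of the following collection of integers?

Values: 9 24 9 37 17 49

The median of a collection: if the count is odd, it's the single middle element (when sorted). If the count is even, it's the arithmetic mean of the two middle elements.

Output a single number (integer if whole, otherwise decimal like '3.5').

Answer: 20.5

Derivation:
Step 1: insert 9 -> lo=[9] (size 1, max 9) hi=[] (size 0) -> median=9
Step 2: insert 24 -> lo=[9] (size 1, max 9) hi=[24] (size 1, min 24) -> median=16.5
Step 3: insert 9 -> lo=[9, 9] (size 2, max 9) hi=[24] (size 1, min 24) -> median=9
Step 4: insert 37 -> lo=[9, 9] (size 2, max 9) hi=[24, 37] (size 2, min 24) -> median=16.5
Step 5: insert 17 -> lo=[9, 9, 17] (size 3, max 17) hi=[24, 37] (size 2, min 24) -> median=17
Step 6: insert 49 -> lo=[9, 9, 17] (size 3, max 17) hi=[24, 37, 49] (size 3, min 24) -> median=20.5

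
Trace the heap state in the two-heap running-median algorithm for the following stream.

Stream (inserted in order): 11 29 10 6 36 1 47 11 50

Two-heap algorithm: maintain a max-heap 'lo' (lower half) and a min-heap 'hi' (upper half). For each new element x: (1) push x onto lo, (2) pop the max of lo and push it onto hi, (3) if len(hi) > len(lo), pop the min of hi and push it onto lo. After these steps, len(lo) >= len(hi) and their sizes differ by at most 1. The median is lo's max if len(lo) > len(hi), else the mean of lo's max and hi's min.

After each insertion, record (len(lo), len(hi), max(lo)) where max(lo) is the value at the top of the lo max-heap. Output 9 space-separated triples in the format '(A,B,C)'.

Step 1: insert 11 -> lo=[11] hi=[] -> (len(lo)=1, len(hi)=0, max(lo)=11)
Step 2: insert 29 -> lo=[11] hi=[29] -> (len(lo)=1, len(hi)=1, max(lo)=11)
Step 3: insert 10 -> lo=[10, 11] hi=[29] -> (len(lo)=2, len(hi)=1, max(lo)=11)
Step 4: insert 6 -> lo=[6, 10] hi=[11, 29] -> (len(lo)=2, len(hi)=2, max(lo)=10)
Step 5: insert 36 -> lo=[6, 10, 11] hi=[29, 36] -> (len(lo)=3, len(hi)=2, max(lo)=11)
Step 6: insert 1 -> lo=[1, 6, 10] hi=[11, 29, 36] -> (len(lo)=3, len(hi)=3, max(lo)=10)
Step 7: insert 47 -> lo=[1, 6, 10, 11] hi=[29, 36, 47] -> (len(lo)=4, len(hi)=3, max(lo)=11)
Step 8: insert 11 -> lo=[1, 6, 10, 11] hi=[11, 29, 36, 47] -> (len(lo)=4, len(hi)=4, max(lo)=11)
Step 9: insert 50 -> lo=[1, 6, 10, 11, 11] hi=[29, 36, 47, 50] -> (len(lo)=5, len(hi)=4, max(lo)=11)

Answer: (1,0,11) (1,1,11) (2,1,11) (2,2,10) (3,2,11) (3,3,10) (4,3,11) (4,4,11) (5,4,11)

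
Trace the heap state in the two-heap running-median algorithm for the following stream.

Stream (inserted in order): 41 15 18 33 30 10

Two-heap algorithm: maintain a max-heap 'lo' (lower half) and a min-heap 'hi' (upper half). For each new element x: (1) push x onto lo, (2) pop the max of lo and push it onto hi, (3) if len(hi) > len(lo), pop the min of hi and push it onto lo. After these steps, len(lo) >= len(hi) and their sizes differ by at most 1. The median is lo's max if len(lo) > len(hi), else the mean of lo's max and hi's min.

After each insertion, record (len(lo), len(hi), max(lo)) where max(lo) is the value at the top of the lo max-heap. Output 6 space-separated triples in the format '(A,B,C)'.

Answer: (1,0,41) (1,1,15) (2,1,18) (2,2,18) (3,2,30) (3,3,18)

Derivation:
Step 1: insert 41 -> lo=[41] hi=[] -> (len(lo)=1, len(hi)=0, max(lo)=41)
Step 2: insert 15 -> lo=[15] hi=[41] -> (len(lo)=1, len(hi)=1, max(lo)=15)
Step 3: insert 18 -> lo=[15, 18] hi=[41] -> (len(lo)=2, len(hi)=1, max(lo)=18)
Step 4: insert 33 -> lo=[15, 18] hi=[33, 41] -> (len(lo)=2, len(hi)=2, max(lo)=18)
Step 5: insert 30 -> lo=[15, 18, 30] hi=[33, 41] -> (len(lo)=3, len(hi)=2, max(lo)=30)
Step 6: insert 10 -> lo=[10, 15, 18] hi=[30, 33, 41] -> (len(lo)=3, len(hi)=3, max(lo)=18)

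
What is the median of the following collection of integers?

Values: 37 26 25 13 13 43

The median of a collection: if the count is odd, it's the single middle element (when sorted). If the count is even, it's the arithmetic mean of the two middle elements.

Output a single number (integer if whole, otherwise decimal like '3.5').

Step 1: insert 37 -> lo=[37] (size 1, max 37) hi=[] (size 0) -> median=37
Step 2: insert 26 -> lo=[26] (size 1, max 26) hi=[37] (size 1, min 37) -> median=31.5
Step 3: insert 25 -> lo=[25, 26] (size 2, max 26) hi=[37] (size 1, min 37) -> median=26
Step 4: insert 13 -> lo=[13, 25] (size 2, max 25) hi=[26, 37] (size 2, min 26) -> median=25.5
Step 5: insert 13 -> lo=[13, 13, 25] (size 3, max 25) hi=[26, 37] (size 2, min 26) -> median=25
Step 6: insert 43 -> lo=[13, 13, 25] (size 3, max 25) hi=[26, 37, 43] (size 3, min 26) -> median=25.5

Answer: 25.5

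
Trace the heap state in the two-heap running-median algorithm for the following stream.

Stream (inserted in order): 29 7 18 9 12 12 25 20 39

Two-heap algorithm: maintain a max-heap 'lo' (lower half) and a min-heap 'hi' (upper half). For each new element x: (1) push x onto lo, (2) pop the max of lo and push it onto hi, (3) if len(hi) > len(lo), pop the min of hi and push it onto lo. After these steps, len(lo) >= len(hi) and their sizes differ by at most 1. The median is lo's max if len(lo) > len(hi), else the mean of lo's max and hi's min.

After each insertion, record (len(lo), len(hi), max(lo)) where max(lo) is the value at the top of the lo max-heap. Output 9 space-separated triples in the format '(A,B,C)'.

Answer: (1,0,29) (1,1,7) (2,1,18) (2,2,9) (3,2,12) (3,3,12) (4,3,12) (4,4,12) (5,4,18)

Derivation:
Step 1: insert 29 -> lo=[29] hi=[] -> (len(lo)=1, len(hi)=0, max(lo)=29)
Step 2: insert 7 -> lo=[7] hi=[29] -> (len(lo)=1, len(hi)=1, max(lo)=7)
Step 3: insert 18 -> lo=[7, 18] hi=[29] -> (len(lo)=2, len(hi)=1, max(lo)=18)
Step 4: insert 9 -> lo=[7, 9] hi=[18, 29] -> (len(lo)=2, len(hi)=2, max(lo)=9)
Step 5: insert 12 -> lo=[7, 9, 12] hi=[18, 29] -> (len(lo)=3, len(hi)=2, max(lo)=12)
Step 6: insert 12 -> lo=[7, 9, 12] hi=[12, 18, 29] -> (len(lo)=3, len(hi)=3, max(lo)=12)
Step 7: insert 25 -> lo=[7, 9, 12, 12] hi=[18, 25, 29] -> (len(lo)=4, len(hi)=3, max(lo)=12)
Step 8: insert 20 -> lo=[7, 9, 12, 12] hi=[18, 20, 25, 29] -> (len(lo)=4, len(hi)=4, max(lo)=12)
Step 9: insert 39 -> lo=[7, 9, 12, 12, 18] hi=[20, 25, 29, 39] -> (len(lo)=5, len(hi)=4, max(lo)=18)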